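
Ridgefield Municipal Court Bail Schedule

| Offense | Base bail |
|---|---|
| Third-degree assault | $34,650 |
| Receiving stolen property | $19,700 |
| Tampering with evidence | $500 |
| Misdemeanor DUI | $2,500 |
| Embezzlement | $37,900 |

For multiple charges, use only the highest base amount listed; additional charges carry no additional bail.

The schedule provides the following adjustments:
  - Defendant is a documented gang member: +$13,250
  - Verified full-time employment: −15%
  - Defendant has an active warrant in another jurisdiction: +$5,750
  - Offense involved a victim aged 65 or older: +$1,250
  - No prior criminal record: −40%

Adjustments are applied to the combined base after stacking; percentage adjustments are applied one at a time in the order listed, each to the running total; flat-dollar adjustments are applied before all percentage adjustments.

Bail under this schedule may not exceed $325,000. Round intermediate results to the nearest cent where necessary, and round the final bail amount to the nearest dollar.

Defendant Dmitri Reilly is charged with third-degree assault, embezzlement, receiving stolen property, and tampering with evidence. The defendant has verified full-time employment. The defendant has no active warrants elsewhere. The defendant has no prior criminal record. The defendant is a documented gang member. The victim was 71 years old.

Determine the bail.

Base amounts from the schedule: third-degree assault $34,650; embezzlement $37,900; receiving stolen property $19,700; tampering with evidence $500.
Stacking rule: use the highest base only. Highest is embezzlement at $37,900. Combined base = $37,900.
Defendant is a documented gang member (+$13,250 flat): $37,900 + $13,250 = $51,150.
Offense involved a victim aged 65 or older (+$1,250 flat): $51,150 + $1,250 = $52,400.
Verified full-time employment (−15%): $52,400 × 0.85 = $44,540.
No prior criminal record (−40%): $44,540 × 0.6 = $26,724.
$26,724 is within the $325,000 maximum.

$26,724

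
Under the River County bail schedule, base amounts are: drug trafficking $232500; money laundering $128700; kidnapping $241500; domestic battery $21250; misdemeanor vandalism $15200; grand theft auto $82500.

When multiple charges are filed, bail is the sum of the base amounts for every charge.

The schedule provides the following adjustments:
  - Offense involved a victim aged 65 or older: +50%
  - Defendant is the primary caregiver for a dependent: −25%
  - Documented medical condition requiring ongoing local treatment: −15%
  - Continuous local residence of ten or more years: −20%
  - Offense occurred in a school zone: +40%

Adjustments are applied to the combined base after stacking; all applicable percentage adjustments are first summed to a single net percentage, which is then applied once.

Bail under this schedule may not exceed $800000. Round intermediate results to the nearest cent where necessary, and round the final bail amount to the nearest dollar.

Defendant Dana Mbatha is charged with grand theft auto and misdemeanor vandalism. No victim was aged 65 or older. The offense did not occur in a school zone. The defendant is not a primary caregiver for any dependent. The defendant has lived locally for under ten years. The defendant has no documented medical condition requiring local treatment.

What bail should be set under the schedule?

$97700

Base amounts from the schedule: grand theft auto $82500; misdemeanor vandalism $15200.
Stacking rule: sum of all bases. $82500 + $15200 = $97700.
No adjustment factors apply to this defendant.
$97700 is within the $800000 maximum.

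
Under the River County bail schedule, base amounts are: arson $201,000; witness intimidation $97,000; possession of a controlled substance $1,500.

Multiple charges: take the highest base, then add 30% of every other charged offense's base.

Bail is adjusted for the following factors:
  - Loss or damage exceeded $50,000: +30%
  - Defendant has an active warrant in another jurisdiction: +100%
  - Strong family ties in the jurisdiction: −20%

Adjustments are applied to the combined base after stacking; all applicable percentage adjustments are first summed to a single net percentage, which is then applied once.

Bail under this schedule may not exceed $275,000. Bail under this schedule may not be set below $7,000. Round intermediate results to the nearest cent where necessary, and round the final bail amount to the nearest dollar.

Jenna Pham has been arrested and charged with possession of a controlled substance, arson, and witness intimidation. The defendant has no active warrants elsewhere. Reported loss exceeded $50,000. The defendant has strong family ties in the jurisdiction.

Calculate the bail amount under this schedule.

Base amounts from the schedule: possession of a controlled substance $1,500; arson $201,000; witness intimidation $97,000.
Stacking rule: highest base plus 30% of each additional charge. Highest is arson at $201,000. Additional: $1,500 × 30% = $450; $97,000 × 30% = $29,100. Combined base = $201,000 + $29,550 = $230,550.
Net percentage adjustment: +30% −20% = +10%. $230,550 × 1.1 = $253,605.
$253,605 is within the $275,000 maximum.
$253,605 is at or above the $7,000 minimum.

$253,605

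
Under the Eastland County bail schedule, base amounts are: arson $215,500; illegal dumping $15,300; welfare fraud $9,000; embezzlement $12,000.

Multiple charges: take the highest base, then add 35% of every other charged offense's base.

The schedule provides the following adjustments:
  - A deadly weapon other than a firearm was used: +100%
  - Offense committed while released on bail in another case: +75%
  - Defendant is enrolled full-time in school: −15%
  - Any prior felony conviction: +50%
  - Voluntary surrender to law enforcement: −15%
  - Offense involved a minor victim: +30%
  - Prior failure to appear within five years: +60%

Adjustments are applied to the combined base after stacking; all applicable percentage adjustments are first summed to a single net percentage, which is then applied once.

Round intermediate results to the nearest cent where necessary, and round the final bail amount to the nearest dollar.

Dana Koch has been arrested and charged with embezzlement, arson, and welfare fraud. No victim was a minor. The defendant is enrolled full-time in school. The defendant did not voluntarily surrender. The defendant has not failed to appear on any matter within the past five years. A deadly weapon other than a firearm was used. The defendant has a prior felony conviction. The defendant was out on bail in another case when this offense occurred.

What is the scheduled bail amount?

$690,835

Base amounts from the schedule: embezzlement $12,000; arson $215,500; welfare fraud $9,000.
Stacking rule: highest base plus 35% of each additional charge. Highest is arson at $215,500. Additional: $12,000 × 35% = $4,200; $9,000 × 35% = $3,150. Combined base = $215,500 + $7,350 = $222,850.
Net percentage adjustment: +100% +75% −15% +50% = +210%. $222,850 × 3.1 = $690,835.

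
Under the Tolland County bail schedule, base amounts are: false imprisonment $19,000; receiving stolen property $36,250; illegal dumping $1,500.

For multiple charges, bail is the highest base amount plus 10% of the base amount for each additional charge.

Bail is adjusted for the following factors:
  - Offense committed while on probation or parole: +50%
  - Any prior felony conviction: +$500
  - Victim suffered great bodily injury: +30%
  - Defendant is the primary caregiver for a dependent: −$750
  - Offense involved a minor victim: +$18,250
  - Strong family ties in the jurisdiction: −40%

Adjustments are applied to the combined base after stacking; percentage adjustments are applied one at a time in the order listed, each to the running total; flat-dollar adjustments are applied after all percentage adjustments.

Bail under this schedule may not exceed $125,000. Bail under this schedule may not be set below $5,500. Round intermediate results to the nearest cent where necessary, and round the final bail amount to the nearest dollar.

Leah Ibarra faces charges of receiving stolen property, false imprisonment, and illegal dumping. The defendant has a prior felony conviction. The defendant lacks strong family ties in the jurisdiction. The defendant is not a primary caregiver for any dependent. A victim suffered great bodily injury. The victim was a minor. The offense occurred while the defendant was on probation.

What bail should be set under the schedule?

$93,435

Base amounts from the schedule: receiving stolen property $36,250; false imprisonment $19,000; illegal dumping $1,500.
Stacking rule: highest base plus 10% of each additional charge. Highest is receiving stolen property at $36,250. Additional: $19,000 × 10% = $1,900; $1,500 × 10% = $150. Combined base = $36,250 + $2,050 = $38,300.
Offense committed while on probation or parole (+50%): $38,300 × 1.5 = $57,450.
Victim suffered great bodily injury (+30%): $57,450 × 1.3 = $74,685.
Any prior felony conviction (+$500 flat): $74,685 + $500 = $75,185.
Offense involved a minor victim (+$18,250 flat): $75,185 + $18,250 = $93,435.
$93,435 is within the $125,000 maximum.
$93,435 is at or above the $5,500 minimum.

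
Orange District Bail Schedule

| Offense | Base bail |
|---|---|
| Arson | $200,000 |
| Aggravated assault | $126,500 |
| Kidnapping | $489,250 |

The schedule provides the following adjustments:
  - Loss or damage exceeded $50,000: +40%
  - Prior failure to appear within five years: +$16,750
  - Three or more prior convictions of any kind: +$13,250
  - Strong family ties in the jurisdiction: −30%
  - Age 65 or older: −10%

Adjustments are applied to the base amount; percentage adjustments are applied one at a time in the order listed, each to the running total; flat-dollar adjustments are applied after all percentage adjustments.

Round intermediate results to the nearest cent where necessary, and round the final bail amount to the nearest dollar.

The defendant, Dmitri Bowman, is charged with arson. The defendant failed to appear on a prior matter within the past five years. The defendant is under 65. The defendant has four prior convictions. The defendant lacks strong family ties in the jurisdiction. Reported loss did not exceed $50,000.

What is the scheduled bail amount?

Base amounts from the schedule: arson $200,000.
Single charge. Combined base = $200,000.
Prior failure to appear within five years (+$16,750 flat): $200,000 + $16,750 = $216,750.
Three or more prior convictions of any kind (+$13,250 flat): $216,750 + $13,250 = $230,000.

$230,000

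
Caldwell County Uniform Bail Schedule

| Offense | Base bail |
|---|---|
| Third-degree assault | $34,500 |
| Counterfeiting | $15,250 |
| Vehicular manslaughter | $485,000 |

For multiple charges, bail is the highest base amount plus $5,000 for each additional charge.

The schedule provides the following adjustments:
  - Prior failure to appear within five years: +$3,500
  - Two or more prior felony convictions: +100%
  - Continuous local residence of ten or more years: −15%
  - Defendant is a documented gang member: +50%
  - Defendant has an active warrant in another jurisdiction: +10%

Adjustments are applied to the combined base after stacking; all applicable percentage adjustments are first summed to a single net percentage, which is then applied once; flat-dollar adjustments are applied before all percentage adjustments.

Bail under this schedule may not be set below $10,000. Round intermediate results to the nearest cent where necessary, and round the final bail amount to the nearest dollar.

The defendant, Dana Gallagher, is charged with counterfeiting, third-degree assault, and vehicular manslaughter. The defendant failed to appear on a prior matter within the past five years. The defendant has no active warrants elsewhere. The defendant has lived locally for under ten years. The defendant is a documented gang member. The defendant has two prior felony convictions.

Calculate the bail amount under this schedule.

Base amounts from the schedule: counterfeiting $15,250; third-degree assault $34,500; vehicular manslaughter $485,000.
Stacking rule: highest base plus $5,000 per additional charge. Highest is vehicular manslaughter at $485,000; 2 additional charges → +$10,000. Combined base = $495,000.
Prior failure to appear within five years (+$3,500 flat): $495,000 + $3,500 = $498,500.
Net percentage adjustment: +100% +50% = +150%. $498,500 × 2.5 = $1,246,250.
$1,246,250 is at or above the $10,000 minimum.

$1,246,250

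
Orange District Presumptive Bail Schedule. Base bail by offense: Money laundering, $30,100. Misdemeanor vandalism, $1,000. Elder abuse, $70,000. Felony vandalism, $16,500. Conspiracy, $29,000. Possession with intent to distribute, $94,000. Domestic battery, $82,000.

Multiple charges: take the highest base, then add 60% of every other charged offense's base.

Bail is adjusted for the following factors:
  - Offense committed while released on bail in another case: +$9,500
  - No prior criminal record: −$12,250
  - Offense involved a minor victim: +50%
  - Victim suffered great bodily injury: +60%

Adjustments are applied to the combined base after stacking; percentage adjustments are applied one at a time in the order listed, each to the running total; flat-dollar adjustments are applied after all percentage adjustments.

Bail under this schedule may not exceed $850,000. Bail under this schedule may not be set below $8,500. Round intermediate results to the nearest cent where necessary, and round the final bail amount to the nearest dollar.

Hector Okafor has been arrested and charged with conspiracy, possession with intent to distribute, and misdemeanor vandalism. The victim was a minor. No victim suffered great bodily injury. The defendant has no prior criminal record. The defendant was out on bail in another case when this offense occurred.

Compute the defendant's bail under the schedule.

Base amounts from the schedule: conspiracy $29,000; possession with intent to distribute $94,000; misdemeanor vandalism $1,000.
Stacking rule: highest base plus 60% of each additional charge. Highest is possession with intent to distribute at $94,000. Additional: $29,000 × 60% = $17,400; $1,000 × 60% = $600. Combined base = $94,000 + $18,000 = $112,000.
Offense involved a minor victim (+50%): $112,000 × 1.5 = $168,000.
Offense committed while released on bail in another case (+$9,500 flat): $168,000 + $9,500 = $177,500.
No prior criminal record (−$12,250 flat): $177,500 − $12,250 = $165,250.
$165,250 is within the $850,000 maximum.
$165,250 is at or above the $8,500 minimum.

$165,250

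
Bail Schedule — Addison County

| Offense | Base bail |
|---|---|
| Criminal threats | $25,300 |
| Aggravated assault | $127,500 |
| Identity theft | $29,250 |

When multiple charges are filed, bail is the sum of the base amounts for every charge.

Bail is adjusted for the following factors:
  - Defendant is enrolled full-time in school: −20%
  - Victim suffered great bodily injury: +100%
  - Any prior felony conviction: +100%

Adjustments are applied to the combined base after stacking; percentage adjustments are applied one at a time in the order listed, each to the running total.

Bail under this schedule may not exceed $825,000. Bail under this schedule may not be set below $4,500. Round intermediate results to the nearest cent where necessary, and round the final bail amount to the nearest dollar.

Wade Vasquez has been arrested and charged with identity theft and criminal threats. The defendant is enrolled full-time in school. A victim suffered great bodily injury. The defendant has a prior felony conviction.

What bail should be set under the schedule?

Base amounts from the schedule: identity theft $29,250; criminal threats $25,300.
Stacking rule: sum of all bases. $29,250 + $25,300 = $54,550.
Defendant is enrolled full-time in school (−20%): $54,550 × 0.8 = $43,640.
Victim suffered great bodily injury (+100%): $43,640 × 2 = $87,280.
Any prior felony conviction (+100%): $87,280 × 2 = $174,560.
$174,560 is within the $825,000 maximum.
$174,560 is at or above the $4,500 minimum.

$174,560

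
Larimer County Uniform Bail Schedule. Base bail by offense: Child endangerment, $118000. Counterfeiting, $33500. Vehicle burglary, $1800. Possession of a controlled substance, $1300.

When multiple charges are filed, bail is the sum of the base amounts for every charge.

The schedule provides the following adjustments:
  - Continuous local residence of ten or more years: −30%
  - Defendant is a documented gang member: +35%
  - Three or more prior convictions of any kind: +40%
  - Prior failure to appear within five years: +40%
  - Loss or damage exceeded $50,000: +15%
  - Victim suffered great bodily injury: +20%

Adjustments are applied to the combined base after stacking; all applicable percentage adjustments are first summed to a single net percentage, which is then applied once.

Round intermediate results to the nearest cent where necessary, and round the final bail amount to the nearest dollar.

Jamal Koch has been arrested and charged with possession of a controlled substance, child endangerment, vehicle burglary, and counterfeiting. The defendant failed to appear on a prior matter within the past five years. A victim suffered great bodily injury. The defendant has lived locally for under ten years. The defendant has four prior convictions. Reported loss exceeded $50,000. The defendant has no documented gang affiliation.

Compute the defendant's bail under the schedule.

$332390

Base amounts from the schedule: possession of a controlled substance $1300; child endangerment $118000; vehicle burglary $1800; counterfeiting $33500.
Stacking rule: sum of all bases. $1300 + $118000 + $1800 + $33500 = $154600.
Net percentage adjustment: +40% +40% +15% +20% = +115%. $154600 × 2.15 = $332390.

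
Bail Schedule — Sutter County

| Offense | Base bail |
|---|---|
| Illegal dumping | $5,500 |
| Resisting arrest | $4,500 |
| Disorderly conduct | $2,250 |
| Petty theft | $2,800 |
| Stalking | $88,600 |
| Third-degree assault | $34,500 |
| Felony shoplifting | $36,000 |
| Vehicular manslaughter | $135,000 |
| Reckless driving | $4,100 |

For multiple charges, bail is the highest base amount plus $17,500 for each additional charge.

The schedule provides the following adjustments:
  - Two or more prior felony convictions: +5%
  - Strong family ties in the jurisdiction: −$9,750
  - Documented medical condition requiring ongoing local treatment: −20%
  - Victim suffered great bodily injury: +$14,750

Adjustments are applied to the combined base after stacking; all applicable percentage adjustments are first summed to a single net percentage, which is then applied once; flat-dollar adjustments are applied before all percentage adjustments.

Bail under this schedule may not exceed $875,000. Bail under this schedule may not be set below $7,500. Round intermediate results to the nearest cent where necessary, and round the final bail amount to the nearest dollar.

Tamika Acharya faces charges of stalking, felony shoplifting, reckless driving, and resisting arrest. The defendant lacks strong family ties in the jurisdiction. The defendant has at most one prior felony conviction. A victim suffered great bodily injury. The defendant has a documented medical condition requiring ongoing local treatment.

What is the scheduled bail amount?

Base amounts from the schedule: stalking $88,600; felony shoplifting $36,000; reckless driving $4,100; resisting arrest $4,500.
Stacking rule: highest base plus $17,500 per additional charge. Highest is stalking at $88,600; 3 additional charges → +$52,500. Combined base = $141,100.
Victim suffered great bodily injury (+$14,750 flat): $141,100 + $14,750 = $155,850.
Documented medical condition requiring ongoing local treatment (−20%): $155,850 × 0.8 = $124,680.
$124,680 is within the $875,000 maximum.
$124,680 is at or above the $7,500 minimum.

$124,680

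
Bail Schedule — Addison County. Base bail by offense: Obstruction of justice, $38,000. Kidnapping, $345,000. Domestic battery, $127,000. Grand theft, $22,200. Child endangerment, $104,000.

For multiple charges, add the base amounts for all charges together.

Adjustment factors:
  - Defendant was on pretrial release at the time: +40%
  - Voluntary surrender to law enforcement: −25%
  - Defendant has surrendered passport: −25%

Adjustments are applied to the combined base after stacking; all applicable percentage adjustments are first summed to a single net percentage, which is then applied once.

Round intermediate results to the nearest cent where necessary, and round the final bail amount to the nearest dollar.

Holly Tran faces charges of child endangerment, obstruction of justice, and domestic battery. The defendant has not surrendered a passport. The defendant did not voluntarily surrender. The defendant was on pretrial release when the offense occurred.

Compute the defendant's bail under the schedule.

Base amounts from the schedule: child endangerment $104,000; obstruction of justice $38,000; domestic battery $127,000.
Stacking rule: sum of all bases. $104,000 + $38,000 + $127,000 = $269,000.
Defendant was on pretrial release at the time (+40%): $269,000 × 1.4 = $376,600.

$376,600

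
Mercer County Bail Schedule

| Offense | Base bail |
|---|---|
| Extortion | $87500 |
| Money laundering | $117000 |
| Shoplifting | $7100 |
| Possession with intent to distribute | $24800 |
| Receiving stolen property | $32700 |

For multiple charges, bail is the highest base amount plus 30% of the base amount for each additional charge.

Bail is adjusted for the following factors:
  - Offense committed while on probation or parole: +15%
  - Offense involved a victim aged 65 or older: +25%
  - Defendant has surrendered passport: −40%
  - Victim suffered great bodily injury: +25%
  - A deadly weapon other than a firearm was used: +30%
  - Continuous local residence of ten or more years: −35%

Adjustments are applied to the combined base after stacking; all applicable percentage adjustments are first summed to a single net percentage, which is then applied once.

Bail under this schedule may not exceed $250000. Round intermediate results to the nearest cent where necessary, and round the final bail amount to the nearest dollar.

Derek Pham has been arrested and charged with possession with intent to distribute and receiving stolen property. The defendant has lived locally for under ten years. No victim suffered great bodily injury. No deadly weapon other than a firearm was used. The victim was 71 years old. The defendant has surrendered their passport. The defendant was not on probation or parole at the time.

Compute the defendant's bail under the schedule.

Base amounts from the schedule: possession with intent to distribute $24800; receiving stolen property $32700.
Stacking rule: highest base plus 30% of each additional charge. Highest is receiving stolen property at $32700. Additional: $24800 × 30% = $7440. Combined base = $32700 + $7440 = $40140.
Net percentage adjustment: +25% −40% = −15%. $40140 × 0.85 = $34119.
$34119 is within the $250000 maximum.

$34119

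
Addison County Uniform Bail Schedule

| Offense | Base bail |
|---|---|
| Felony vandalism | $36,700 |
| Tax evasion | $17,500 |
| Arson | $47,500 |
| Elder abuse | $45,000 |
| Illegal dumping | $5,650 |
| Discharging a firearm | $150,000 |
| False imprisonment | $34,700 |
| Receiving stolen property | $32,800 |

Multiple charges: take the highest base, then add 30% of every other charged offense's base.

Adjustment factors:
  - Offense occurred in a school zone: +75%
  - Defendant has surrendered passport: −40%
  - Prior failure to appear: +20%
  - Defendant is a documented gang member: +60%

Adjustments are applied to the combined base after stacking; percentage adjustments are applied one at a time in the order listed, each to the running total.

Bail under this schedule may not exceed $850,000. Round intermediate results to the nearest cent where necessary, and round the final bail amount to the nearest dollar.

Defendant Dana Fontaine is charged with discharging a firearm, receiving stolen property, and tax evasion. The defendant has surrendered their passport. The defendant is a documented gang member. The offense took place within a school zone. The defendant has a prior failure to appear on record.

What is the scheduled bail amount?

Base amounts from the schedule: discharging a firearm $150,000; receiving stolen property $32,800; tax evasion $17,500.
Stacking rule: highest base plus 30% of each additional charge. Highest is discharging a firearm at $150,000. Additional: $32,800 × 30% = $9,840; $17,500 × 30% = $5,250. Combined base = $150,000 + $15,090 = $165,090.
Offense occurred in a school zone (+75%): $165,090 × 1.75 = $288,907.50.
Defendant has surrendered passport (−40%): $288,907.50 × 0.6 = $173,344.50.
Prior failure to appear (+20%): $173,344.50 × 1.2 = $208,013.40.
Defendant is a documented gang member (+60%): $208,013.40 × 1.6 = $332,821.44.
$332,821.44 is within the $850,000 maximum.
Rounded to the nearest dollar: $332,821.

$332,821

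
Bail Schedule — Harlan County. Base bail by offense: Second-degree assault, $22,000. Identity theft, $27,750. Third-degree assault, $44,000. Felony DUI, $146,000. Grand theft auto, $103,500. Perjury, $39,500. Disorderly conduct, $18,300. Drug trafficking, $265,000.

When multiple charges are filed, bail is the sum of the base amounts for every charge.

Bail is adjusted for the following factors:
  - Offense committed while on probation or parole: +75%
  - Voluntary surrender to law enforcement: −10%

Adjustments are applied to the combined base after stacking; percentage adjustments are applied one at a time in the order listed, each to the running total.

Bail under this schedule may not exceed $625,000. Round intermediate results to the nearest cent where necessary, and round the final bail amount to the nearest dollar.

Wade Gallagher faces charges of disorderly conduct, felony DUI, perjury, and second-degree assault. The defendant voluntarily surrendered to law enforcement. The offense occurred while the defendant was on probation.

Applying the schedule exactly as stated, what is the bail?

Base amounts from the schedule: disorderly conduct $18,300; felony DUI $146,000; perjury $39,500; second-degree assault $22,000.
Stacking rule: sum of all bases. $18,300 + $146,000 + $39,500 + $22,000 = $225,800.
Offense committed while on probation or parole (+75%): $225,800 × 1.75 = $395,150.
Voluntary surrender to law enforcement (−10%): $395,150 × 0.9 = $355,635.
$355,635 is within the $625,000 maximum.

$355,635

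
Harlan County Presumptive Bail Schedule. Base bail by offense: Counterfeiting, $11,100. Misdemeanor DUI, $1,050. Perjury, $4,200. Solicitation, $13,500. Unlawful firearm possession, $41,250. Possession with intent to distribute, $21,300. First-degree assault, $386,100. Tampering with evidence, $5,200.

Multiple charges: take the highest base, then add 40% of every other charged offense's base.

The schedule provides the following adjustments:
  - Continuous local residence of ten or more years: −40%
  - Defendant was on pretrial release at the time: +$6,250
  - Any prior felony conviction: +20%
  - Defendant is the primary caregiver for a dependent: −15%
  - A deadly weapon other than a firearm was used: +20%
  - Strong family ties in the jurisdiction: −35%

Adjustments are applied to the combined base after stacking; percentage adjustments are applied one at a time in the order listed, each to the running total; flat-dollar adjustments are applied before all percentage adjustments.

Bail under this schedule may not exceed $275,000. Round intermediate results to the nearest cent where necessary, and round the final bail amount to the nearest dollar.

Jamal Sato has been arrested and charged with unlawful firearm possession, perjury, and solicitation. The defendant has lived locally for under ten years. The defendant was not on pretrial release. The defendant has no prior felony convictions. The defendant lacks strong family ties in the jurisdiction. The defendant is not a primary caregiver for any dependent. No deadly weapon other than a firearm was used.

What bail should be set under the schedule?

$48,330

Base amounts from the schedule: unlawful firearm possession $41,250; perjury $4,200; solicitation $13,500.
Stacking rule: highest base plus 40% of each additional charge. Highest is unlawful firearm possession at $41,250. Additional: $4,200 × 40% = $1,680; $13,500 × 40% = $5,400. Combined base = $41,250 + $7,080 = $48,330.
No adjustment factors apply to this defendant.
$48,330 is within the $275,000 maximum.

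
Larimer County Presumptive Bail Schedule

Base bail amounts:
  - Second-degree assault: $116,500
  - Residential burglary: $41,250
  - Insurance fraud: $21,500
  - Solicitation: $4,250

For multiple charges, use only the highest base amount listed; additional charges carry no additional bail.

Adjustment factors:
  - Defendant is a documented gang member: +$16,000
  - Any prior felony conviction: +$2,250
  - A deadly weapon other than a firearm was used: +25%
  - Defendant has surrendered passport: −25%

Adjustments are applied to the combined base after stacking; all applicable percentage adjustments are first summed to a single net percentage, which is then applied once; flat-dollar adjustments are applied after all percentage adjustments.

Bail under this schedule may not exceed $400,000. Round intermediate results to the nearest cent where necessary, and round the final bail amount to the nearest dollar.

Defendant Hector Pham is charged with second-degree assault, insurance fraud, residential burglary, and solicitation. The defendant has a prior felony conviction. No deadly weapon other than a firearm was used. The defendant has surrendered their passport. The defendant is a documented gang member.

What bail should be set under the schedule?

Base amounts from the schedule: second-degree assault $116,500; insurance fraud $21,500; residential burglary $41,250; solicitation $4,250.
Stacking rule: use the highest base only. Highest is second-degree assault at $116,500. Combined base = $116,500.
Defendant has surrendered passport (−25%): $116,500 × 0.75 = $87,375.
Defendant is a documented gang member (+$16,000 flat): $87,375 + $16,000 = $103,375.
Any prior felony conviction (+$2,250 flat): $103,375 + $2,250 = $105,625.
$105,625 is within the $400,000 maximum.

$105,625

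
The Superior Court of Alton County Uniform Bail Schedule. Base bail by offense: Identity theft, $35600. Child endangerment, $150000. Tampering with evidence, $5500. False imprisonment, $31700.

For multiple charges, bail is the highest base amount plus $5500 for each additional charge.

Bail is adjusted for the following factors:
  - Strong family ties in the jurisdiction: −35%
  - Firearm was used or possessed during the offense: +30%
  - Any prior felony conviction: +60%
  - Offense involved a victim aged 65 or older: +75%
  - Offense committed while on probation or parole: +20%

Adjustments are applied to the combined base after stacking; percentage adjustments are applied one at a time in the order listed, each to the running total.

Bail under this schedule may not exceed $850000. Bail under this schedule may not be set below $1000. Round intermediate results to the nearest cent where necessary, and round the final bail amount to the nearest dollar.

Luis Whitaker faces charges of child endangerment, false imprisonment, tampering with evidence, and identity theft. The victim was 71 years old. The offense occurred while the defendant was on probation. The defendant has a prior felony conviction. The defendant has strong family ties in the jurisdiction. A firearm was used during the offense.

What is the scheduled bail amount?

$472727

Base amounts from the schedule: child endangerment $150000; false imprisonment $31700; tampering with evidence $5500; identity theft $35600.
Stacking rule: highest base plus $5500 per additional charge. Highest is child endangerment at $150000; 3 additional charges → +$16500. Combined base = $166500.
Strong family ties in the jurisdiction (−35%): $166500 × 0.65 = $108225.
Firearm was used or possessed during the offense (+30%): $108225 × 1.3 = $140692.50.
Any prior felony conviction (+60%): $140692.50 × 1.6 = $225108.
Offense involved a victim aged 65 or older (+75%): $225108 × 1.75 = $393939.
Offense committed while on probation or parole (+20%): $393939 × 1.2 = $472726.80.
$472726.80 is within the $850000 maximum.
$472726.80 is at or above the $1000 minimum.
Rounded to the nearest dollar: $472727.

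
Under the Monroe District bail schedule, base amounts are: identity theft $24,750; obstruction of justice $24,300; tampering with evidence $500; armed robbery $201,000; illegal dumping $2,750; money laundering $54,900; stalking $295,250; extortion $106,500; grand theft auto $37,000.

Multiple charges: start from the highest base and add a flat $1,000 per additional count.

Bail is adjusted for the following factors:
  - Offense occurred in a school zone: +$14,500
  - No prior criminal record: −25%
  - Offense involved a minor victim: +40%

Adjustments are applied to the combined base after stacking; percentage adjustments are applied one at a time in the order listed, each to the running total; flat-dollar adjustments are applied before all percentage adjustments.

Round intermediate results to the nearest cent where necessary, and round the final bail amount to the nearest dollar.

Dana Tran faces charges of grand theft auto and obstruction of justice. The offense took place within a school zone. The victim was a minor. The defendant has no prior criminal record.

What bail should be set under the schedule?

Base amounts from the schedule: grand theft auto $37,000; obstruction of justice $24,300.
Stacking rule: highest base plus $1,000 per additional charge. Highest is grand theft auto at $37,000; 1 additional charge → +$1,000. Combined base = $38,000.
Offense occurred in a school zone (+$14,500 flat): $38,000 + $14,500 = $52,500.
No prior criminal record (−25%): $52,500 × 0.75 = $39,375.
Offense involved a minor victim (+40%): $39,375 × 1.4 = $55,125.

$55,125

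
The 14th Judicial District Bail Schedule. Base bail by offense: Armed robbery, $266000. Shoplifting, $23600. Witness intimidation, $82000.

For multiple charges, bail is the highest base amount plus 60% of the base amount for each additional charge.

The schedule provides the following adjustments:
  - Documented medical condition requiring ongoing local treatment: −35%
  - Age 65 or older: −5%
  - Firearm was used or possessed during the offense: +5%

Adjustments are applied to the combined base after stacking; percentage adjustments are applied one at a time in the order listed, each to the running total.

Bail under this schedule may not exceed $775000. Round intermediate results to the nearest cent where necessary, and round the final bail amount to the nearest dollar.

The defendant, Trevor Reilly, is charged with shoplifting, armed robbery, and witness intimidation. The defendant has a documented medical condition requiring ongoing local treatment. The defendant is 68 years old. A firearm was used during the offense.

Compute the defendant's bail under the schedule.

$213549

Base amounts from the schedule: shoplifting $23600; armed robbery $266000; witness intimidation $82000.
Stacking rule: highest base plus 60% of each additional charge. Highest is armed robbery at $266000. Additional: $23600 × 60% = $14160; $82000 × 60% = $49200. Combined base = $266000 + $63360 = $329360.
Documented medical condition requiring ongoing local treatment (−35%): $329360 × 0.65 = $214084.
Age 65 or older (−5%): $214084 × 0.95 = $203379.80.
Firearm was used or possessed during the offense (+5%): $203379.80 × 1.05 = $213548.79.
$213548.79 is within the $775000 maximum.
Rounded to the nearest dollar: $213549.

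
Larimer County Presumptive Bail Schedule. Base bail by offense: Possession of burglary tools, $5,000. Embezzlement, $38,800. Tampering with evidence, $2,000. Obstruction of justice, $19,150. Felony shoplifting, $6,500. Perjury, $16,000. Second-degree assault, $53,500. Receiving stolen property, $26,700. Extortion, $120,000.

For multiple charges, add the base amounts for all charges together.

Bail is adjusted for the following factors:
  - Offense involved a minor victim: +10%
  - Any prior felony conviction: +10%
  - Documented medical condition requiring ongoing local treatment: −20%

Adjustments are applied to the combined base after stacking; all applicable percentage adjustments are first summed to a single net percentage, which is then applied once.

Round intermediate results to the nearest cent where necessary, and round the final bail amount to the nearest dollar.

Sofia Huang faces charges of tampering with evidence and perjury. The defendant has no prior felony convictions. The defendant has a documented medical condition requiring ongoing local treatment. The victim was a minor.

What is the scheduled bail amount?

$16,200

Base amounts from the schedule: tampering with evidence $2,000; perjury $16,000.
Stacking rule: sum of all bases. $2,000 + $16,000 = $18,000.
Net percentage adjustment: +10% −20% = −10%. $18,000 × 0.9 = $16,200.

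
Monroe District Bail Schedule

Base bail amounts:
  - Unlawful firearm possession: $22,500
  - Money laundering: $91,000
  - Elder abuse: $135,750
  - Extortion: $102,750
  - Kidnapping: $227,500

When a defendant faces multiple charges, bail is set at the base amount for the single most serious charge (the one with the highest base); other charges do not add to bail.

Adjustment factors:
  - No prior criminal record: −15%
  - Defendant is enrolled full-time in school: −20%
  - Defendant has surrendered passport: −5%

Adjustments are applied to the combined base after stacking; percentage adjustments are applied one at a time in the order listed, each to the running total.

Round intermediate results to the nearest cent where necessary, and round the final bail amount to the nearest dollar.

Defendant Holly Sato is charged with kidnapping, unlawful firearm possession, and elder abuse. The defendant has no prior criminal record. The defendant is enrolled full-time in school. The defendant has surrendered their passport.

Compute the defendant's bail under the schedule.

Base amounts from the schedule: kidnapping $227,500; unlawful firearm possession $22,500; elder abuse $135,750.
Stacking rule: use the highest base only. Highest is kidnapping at $227,500. Combined base = $227,500.
No prior criminal record (−15%): $227,500 × 0.85 = $193,375.
Defendant is enrolled full-time in school (−20%): $193,375 × 0.8 = $154,700.
Defendant has surrendered passport (−5%): $154,700 × 0.95 = $146,965.

$146,965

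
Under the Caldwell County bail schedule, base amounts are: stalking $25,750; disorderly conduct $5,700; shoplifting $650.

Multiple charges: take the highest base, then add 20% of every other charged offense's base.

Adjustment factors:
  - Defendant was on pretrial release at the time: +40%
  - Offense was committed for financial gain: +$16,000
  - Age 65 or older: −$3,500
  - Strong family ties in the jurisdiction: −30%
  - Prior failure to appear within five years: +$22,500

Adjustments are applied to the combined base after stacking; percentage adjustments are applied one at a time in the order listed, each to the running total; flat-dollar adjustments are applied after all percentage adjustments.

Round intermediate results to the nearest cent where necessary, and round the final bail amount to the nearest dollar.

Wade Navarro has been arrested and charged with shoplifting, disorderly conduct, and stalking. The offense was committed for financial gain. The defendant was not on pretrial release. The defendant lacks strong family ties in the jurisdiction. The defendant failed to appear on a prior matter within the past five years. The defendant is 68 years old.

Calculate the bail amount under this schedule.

Base amounts from the schedule: shoplifting $650; disorderly conduct $5,700; stalking $25,750.
Stacking rule: highest base plus 20% of each additional charge. Highest is stalking at $25,750. Additional: $650 × 20% = $130; $5,700 × 20% = $1,140. Combined base = $25,750 + $1,270 = $27,020.
Offense was committed for financial gain (+$16,000 flat): $27,020 + $16,000 = $43,020.
Age 65 or older (−$3,500 flat): $43,020 − $3,500 = $39,520.
Prior failure to appear within five years (+$22,500 flat): $39,520 + $22,500 = $62,020.

$62,020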